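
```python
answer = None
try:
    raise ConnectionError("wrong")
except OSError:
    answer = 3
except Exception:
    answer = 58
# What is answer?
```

Step-by-step execution trace:
1. `raise ConnectionError(...)` raises ConnectionError.
2. `except OSError` matches (ConnectionError is a subclass of OSError) → answer = 3.
3. `except Exception` is not reached.
Result: 3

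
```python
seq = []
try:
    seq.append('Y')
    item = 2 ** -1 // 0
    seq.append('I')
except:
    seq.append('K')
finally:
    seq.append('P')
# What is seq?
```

Step-by-step execution trace:
1. try: `seq.append('Y')` → seq = ['Y'].
2. `item = 2 ** -1 // 0` raises ZeroDivisionError; `seq.append('I')` is not reached.
3. bare `except` matches → `seq.append('K')` → seq = ['Y', 'K'].
4. finally always runs: `seq.append('P')` → seq = ['Y', 'K', 'P'].
Result: ['Y', 'K', 'P']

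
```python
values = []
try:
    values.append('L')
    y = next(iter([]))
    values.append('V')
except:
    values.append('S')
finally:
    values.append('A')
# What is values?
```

Step-by-step execution trace:
1. try: `values.append('L')` → values = ['L'].
2. `y = next(iter([]))` raises StopIteration; `values.append('V')` is not reached.
3. bare `except` matches → `values.append('S')` → values = ['L', 'S'].
4. finally always runs: `values.append('A')` → values = ['L', 'S', 'A'].
Result: ['L', 'S', 'A']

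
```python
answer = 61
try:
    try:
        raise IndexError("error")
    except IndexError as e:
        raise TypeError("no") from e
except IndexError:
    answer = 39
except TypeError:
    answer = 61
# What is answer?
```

Step-by-step execution trace:
1. Inner try raises IndexError; inner `except IndexError as e` catches it.
2. `raise TypeError(...) from e` raises TypeError (IndexError is attached as __cause__, but only TypeError is active).
3. Outer `except IndexError` does not match TypeError; skipped.
4. Outer `except TypeError` matches → answer = 61.
Result: 61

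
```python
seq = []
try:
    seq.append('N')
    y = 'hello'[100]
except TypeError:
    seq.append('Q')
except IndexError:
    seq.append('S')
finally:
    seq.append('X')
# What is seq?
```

Step-by-step execution trace:
1. try: `seq.append('N')` → seq = ['N'].
2. `y = 'hello'[100]` raises IndexError.
3. `except TypeError` does not match IndexError; skipped.
4. `except IndexError` matches → `seq.append('S')` → seq = ['N', 'S'].
5. finally always runs: `seq.append('X')` → seq = ['N', 'S', 'X'].
Result: ['N', 'S', 'X']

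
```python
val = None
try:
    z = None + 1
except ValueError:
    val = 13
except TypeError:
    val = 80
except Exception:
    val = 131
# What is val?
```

Step-by-step execution trace:
1. `z = None + 1` raises TypeError.
2. `except ValueError` does not match TypeError; skipped.
3. `except TypeError` matches → val = 80.
4. Remaining except clauses are skipped.
Result: 80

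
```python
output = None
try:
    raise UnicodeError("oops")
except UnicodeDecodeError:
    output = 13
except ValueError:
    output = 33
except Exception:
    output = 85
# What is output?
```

Step-by-step execution trace:
1. `raise UnicodeError(...)` raises UnicodeError.
2. `except UnicodeDecodeError` does not match (UnicodeError is not a subclass of UnicodeDecodeError); skipped.
3. `except ValueError` matches (UnicodeError is a subclass of ValueError) → output = 33.
4. `except Exception` is not reached.
Result: 33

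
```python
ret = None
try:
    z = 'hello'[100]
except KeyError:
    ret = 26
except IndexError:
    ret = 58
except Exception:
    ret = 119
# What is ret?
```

Step-by-step execution trace:
1. `z = 'hello'[100]` raises IndexError.
2. `except KeyError` does not match IndexError; skipped.
3. `except IndexError` matches → ret = 58.
4. Remaining except clauses are skipped.
Result: 58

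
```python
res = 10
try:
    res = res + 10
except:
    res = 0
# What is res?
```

Step-by-step execution trace:
1. res starts at 10.
2. try: `res = res + 10` → res = 20. No exception raised.
3. `except` is skipped.
Result: 20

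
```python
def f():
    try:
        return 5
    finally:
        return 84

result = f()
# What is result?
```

Step-by-step execution trace:
1. `f()` enters try: `return 5` sets pending return value 5.
2. Before returning, `finally: return 84` runs and overrides the pending return.
3. f() returns 84 → result = 84.
Result: 84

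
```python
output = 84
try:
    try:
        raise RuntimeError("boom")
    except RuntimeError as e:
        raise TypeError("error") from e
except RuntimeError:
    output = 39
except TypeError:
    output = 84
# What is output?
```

Step-by-step execution trace:
1. Inner try raises RuntimeError; inner `except RuntimeError as e` catches it.
2. `raise TypeError(...) from e` raises TypeError (RuntimeError is attached as __cause__, but only TypeError is active).
3. Outer `except RuntimeError` does not match TypeError; skipped.
4. Outer `except TypeError` matches → output = 84.
Result: 84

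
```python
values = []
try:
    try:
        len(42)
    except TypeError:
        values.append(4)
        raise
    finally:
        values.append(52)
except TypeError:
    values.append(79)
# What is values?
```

Step-by-step execution trace:
1. Inner try: `len(42)` raises TypeError.
2. Inner `except TypeError` matches → `values.append(4)` → values = [4].
3. bare `raise` re-raises TypeError.
4. Inner `finally` runs during unwinding: `values.append(52)` → values = [4, 52].
5. Outer `except TypeError` matches → `values.append(79)` → values = [4, 52, 79].
Result: [4, 52, 79]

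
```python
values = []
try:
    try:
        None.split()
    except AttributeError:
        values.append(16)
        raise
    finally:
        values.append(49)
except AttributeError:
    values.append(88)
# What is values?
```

Step-by-step execution trace:
1. Inner try: `None.split()` raises AttributeError.
2. Inner `except AttributeError` matches → `values.append(16)` → values = [16].
3. bare `raise` re-raises AttributeError.
4. Inner `finally` runs during unwinding: `values.append(49)` → values = [16, 49].
5. Outer `except AttributeError` matches → `values.append(88)` → values = [16, 49, 88].
Result: [16, 49, 88]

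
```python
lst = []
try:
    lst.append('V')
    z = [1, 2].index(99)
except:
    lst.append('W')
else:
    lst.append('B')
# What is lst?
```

Step-by-step execution trace:
1. try: `lst.append('V')` → lst = ['V'].
2. `z = [1, 2].index(99)` raises ValueError.
3. bare `except` matches → `lst.append('W')` → lst = ['V', 'W'].
4. `else` is skipped (an exception was raised).
Result: ['V', 'W']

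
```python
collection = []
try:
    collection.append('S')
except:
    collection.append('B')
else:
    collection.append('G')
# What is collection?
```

Step-by-step execution trace:
1. try: `collection.append('S')` → collection = ['S']. No exception raised.
2. `except` is skipped.
3. `else` runs (try completed without exception): `collection.append('G')` → collection = ['S', 'G'].
Result: ['S', 'G']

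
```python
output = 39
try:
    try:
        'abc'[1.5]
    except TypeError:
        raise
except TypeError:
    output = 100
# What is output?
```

Step-by-step execution trace:
1. Inner try: `'abc'[1.5]` raises TypeError.
2. Inner `except TypeError` matches; bare `raise` re-raises the same TypeError.
3. Outer `except TypeError` matches → output = 100.
Result: 100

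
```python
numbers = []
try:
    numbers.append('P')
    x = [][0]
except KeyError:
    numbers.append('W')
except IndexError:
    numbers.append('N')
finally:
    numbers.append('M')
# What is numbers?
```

Step-by-step execution trace:
1. try: `numbers.append('P')` → numbers = ['P'].
2. `x = [][0]` raises IndexError.
3. `except KeyError` does not match IndexError; skipped.
4. `except IndexError` matches → `numbers.append('N')` → numbers = ['P', 'N'].
5. finally always runs: `numbers.append('M')` → numbers = ['P', 'N', 'M'].
Result: ['P', 'N', 'M']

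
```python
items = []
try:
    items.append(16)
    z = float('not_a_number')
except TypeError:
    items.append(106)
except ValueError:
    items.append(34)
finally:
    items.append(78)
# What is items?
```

Step-by-step execution trace:
1. try: `items.append(16)` → items = [16].
2. `z = float('not_a_number')` raises ValueError.
3. `except TypeError` does not match ValueError; skipped.
4. `except ValueError` matches → `items.append(34)` → items = [16, 34].
5. finally always runs: `items.append(78)` → items = [16, 34, 78].
Result: [16, 34, 78]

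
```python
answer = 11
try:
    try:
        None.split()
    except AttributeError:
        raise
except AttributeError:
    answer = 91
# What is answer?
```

Step-by-step execution trace:
1. Inner try: `None.split()` raises AttributeError.
2. Inner `except AttributeError` matches; bare `raise` re-raises the same AttributeError.
3. Outer `except AttributeError` matches → answer = 91.
Result: 91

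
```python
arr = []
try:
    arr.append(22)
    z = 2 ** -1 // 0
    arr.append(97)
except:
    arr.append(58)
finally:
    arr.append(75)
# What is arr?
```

Step-by-step execution trace:
1. try: `arr.append(22)` → arr = [22].
2. `z = 2 ** -1 // 0` raises ZeroDivisionError; `arr.append(97)` is not reached.
3. bare `except` matches → `arr.append(58)` → arr = [22, 58].
4. finally always runs: `arr.append(75)` → arr = [22, 58, 75].
Result: [22, 58, 75]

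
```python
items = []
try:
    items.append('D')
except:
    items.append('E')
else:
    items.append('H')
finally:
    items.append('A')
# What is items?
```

Step-by-step execution trace:
1. try: `items.append('D')` → items = ['D']. No exception raised.
2. `except` is skipped.
3. `else` runs: `items.append('H')` → items = ['D', 'H'].
4. `finally` always runs: `items.append('A')` → items = ['D', 'H', 'A'].
Result: ['D', 'H', 'A']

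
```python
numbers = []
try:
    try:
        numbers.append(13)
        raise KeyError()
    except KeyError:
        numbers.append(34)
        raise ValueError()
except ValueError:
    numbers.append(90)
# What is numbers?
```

Step-by-step execution trace:
1. Inner try: `numbers.append(13)` → numbers = [13].
2. `raise KeyError()` raises KeyError.
3. Inner `except KeyError` matches → `numbers.append(34)` → numbers = [13, 34].
4. `raise ValueError()` raises ValueError; propagates to outer try.
5. Outer `except ValueError` matches → `numbers.append(90)` → numbers = [13, 34, 90].
Result: [13, 34, 90]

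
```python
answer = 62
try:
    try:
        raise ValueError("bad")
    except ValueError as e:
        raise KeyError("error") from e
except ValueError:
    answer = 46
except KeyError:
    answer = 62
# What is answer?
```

Step-by-step execution trace:
1. Inner try raises ValueError; inner `except ValueError as e` catches it.
2. `raise KeyError(...) from e` raises KeyError (ValueError is attached as __cause__, but only KeyError is active).
3. Outer `except ValueError` does not match KeyError; skipped.
4. Outer `except KeyError` matches → answer = 62.
Result: 62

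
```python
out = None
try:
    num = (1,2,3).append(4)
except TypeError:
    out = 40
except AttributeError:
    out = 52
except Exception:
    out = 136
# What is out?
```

Step-by-step execution trace:
1. `num = (1,2,3).append(4)` raises AttributeError.
2. `except TypeError` does not match AttributeError; skipped.
3. `except AttributeError` matches → out = 52.
4. Remaining except clauses are skipped.
Result: 52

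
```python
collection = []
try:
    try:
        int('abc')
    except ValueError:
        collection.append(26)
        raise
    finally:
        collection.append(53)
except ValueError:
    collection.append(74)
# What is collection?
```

Step-by-step execution trace:
1. Inner try: `int('abc')` raises ValueError.
2. Inner `except ValueError` matches → `collection.append(26)` → collection = [26].
3. bare `raise` re-raises ValueError.
4. Inner `finally` runs during unwinding: `collection.append(53)` → collection = [26, 53].
5. Outer `except ValueError` matches → `collection.append(74)` → collection = [26, 53, 74].
Result: [26, 53, 74]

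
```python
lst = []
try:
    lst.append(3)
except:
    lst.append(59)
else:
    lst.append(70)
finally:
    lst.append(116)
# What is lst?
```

Step-by-step execution trace:
1. try: `lst.append(3)` → lst = [3]. No exception raised.
2. `except` is skipped.
3. `else` runs: `lst.append(70)` → lst = [3, 70].
4. `finally` always runs: `lst.append(116)` → lst = [3, 70, 116].
Result: [3, 70, 116]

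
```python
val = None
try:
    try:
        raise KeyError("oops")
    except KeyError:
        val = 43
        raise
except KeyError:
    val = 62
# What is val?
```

Step-by-step execution trace:
1. Inner try: `raise KeyError("oops")` raises KeyError.
2. Inner `except KeyError` matches → val = 43.
3. bare `raise` re-raises the same KeyError.
4. Outer `except KeyError` matches → val = 62.
Result: 62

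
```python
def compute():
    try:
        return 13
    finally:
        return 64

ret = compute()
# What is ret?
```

Step-by-step execution trace:
1. `compute()` enters try: `return 13` sets pending return value 13.
2. Before returning, `finally: return 64` runs and overrides the pending return.
3. compute() returns 64 → ret = 64.
Result: 64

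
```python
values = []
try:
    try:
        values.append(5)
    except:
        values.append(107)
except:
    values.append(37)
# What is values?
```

Step-by-step execution trace:
1. Inner try: `values.append(5)` → values = [5]. No exception raised.
2. Inner `except` is skipped.
3. Inner try completes normally; outer `except` is skipped.
Result: [5]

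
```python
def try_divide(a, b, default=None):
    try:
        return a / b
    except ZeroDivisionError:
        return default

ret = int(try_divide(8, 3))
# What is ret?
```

Step-by-step execution trace:
1. `try_divide(8, 3)` enters try: `return 8 / 3` → returns 2.6666666666666665. No exception raised.
2. `except ZeroDivisionError` is skipped.
3. `int(2.6666666666666665)` → 2 → ret = 2.
Result: 2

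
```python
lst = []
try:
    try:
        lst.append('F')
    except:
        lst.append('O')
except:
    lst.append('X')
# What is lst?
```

Step-by-step execution trace:
1. Inner try: `lst.append('F')` → lst = ['F']. No exception raised.
2. Inner `except` is skipped.
3. Inner try completes normally; outer `except` is skipped.
Result: ['F']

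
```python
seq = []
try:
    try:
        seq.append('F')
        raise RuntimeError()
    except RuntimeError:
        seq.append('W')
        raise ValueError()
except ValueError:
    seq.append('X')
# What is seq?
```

Step-by-step execution trace:
1. Inner try: `seq.append('F')` → seq = ['F'].
2. `raise RuntimeError()` raises RuntimeError.
3. Inner `except RuntimeError` matches → `seq.append('W')` → seq = ['F', 'W'].
4. `raise ValueError()` raises ValueError; propagates to outer try.
5. Outer `except ValueError` matches → `seq.append('X')` → seq = ['F', 'W', 'X'].
Result: ['F', 'W', 'X']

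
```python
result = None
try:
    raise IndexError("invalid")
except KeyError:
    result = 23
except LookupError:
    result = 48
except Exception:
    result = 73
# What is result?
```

Step-by-step execution trace:
1. `raise IndexError(...)` raises IndexError.
2. `except KeyError` does not match (IndexError is not a subclass of KeyError); skipped.
3. `except LookupError` matches (IndexError is a subclass of LookupError) → result = 48.
4. `except Exception` is not reached.
Result: 48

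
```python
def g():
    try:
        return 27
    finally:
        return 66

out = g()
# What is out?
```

Step-by-step execution trace:
1. `g()` enters try: `return 27` sets pending return value 27.
2. Before returning, `finally: return 66` runs and overrides the pending return.
3. g() returns 66 → out = 66.
Result: 66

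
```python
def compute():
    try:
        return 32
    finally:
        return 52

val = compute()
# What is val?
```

Step-by-step execution trace:
1. `compute()` enters try: `return 32` sets pending return value 32.
2. Before returning, `finally: return 52` runs and overrides the pending return.
3. compute() returns 52 → val = 52.
Result: 52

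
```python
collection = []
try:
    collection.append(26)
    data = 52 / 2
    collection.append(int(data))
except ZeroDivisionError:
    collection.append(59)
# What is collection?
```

Step-by-step execution trace:
1. try: `collection.append(26)` → collection = [26].
2. `data = 52 / 2` → data = 26.0. No exception raised.
3. `collection.append(int(data))` → collection = [26, 26].
4. `except ZeroDivisionError` is skipped (no exception was raised).
Result: [26, 26]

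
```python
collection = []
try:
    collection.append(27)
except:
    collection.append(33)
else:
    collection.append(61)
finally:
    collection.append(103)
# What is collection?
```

Step-by-step execution trace:
1. try: `collection.append(27)` → collection = [27]. No exception raised.
2. `except` is skipped.
3. `else` runs: `collection.append(61)` → collection = [27, 61].
4. `finally` always runs: `collection.append(103)` → collection = [27, 61, 103].
Result: [27, 61, 103]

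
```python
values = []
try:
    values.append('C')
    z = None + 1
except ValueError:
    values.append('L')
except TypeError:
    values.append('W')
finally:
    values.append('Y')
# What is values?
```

Step-by-step execution trace:
1. try: `values.append('C')` → values = ['C'].
2. `z = None + 1` raises TypeError.
3. `except ValueError` does not match TypeError; skipped.
4. `except TypeError` matches → `values.append('W')` → values = ['C', 'W'].
5. finally always runs: `values.append('Y')` → values = ['C', 'W', 'Y'].
Result: ['C', 'W', 'Y']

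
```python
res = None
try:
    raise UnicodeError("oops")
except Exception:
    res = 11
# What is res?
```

Step-by-step execution trace:
1. `raise UnicodeError(...)` raises UnicodeError.
2. `except Exception` matches (UnicodeError is a subclass of Exception) → res = 11.
Result: 11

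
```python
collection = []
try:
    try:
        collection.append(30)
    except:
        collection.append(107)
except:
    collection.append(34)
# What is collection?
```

Step-by-step execution trace:
1. Inner try: `collection.append(30)` → collection = [30]. No exception raised.
2. Inner `except` is skipped.
3. Inner try completes normally; outer `except` is skipped.
Result: [30]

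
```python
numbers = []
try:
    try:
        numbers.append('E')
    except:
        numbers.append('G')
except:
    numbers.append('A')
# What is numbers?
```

Step-by-step execution trace:
1. Inner try: `numbers.append('E')` → numbers = ['E']. No exception raised.
2. Inner `except` is skipped.
3. Inner try completes normally; outer `except` is skipped.
Result: ['E']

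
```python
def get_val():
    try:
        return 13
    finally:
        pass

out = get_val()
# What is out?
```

Step-by-step execution trace:
1. `get_val()` enters try: `return 13` sets pending return value 13.
2. Before returning, `finally: pass` runs (no effect).
3. get_val() returns 13 → out = 13.
Result: 13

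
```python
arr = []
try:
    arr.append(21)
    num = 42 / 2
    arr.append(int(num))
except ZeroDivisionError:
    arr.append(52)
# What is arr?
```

Step-by-step execution trace:
1. try: `arr.append(21)` → arr = [21].
2. `num = 42 / 2` → num = 21.0. No exception raised.
3. `arr.append(int(num))` → arr = [21, 21].
4. `except ZeroDivisionError` is skipped (no exception was raised).
Result: [21, 21]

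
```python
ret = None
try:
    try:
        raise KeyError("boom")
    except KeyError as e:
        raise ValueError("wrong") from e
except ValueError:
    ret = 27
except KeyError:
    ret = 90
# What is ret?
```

Step-by-step execution trace:
1. Inner try raises KeyError; inner `except KeyError as e` catches it.
2. `raise ValueError(...) from e` raises ValueError (KeyError is attached as __cause__, but only ValueError is active).
3. Outer `except ValueError` matches → ret = 27.
4. `except KeyError` is not reached.
Result: 27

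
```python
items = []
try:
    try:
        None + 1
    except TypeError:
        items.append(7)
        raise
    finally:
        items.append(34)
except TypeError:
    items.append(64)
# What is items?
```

Step-by-step execution trace:
1. Inner try: `None + 1` raises TypeError.
2. Inner `except TypeError` matches → `items.append(7)` → items = [7].
3. bare `raise` re-raises TypeError.
4. Inner `finally` runs during unwinding: `items.append(34)` → items = [7, 34].
5. Outer `except TypeError` matches → `items.append(64)` → items = [7, 34, 64].
Result: [7, 34, 64]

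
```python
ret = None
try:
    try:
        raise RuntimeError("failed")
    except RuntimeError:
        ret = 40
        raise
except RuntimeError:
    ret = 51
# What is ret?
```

Step-by-step execution trace:
1. Inner try: `raise RuntimeError("failed")` raises RuntimeError.
2. Inner `except RuntimeError` matches → ret = 40.
3. bare `raise` re-raises the same RuntimeError.
4. Outer `except RuntimeError` matches → ret = 51.
Result: 51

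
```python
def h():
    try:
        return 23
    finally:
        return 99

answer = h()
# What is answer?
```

Step-by-step execution trace:
1. `h()` enters try: `return 23` sets pending return value 23.
2. Before returning, `finally: return 99` runs and overrides the pending return.
3. h() returns 99 → answer = 99.
Result: 99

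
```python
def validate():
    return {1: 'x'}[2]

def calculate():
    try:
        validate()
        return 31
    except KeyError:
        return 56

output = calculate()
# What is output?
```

Step-by-step execution trace:
1. `calculate()` calls `validate()`.
2. `validate()` evaluates `{1: 'x'}[2]`, which raises KeyError; it propagates to the caller.
3. `return 31` is not reached.
4. `except KeyError` in calculate matches → returns 56.
5. output = 56.
Result: 56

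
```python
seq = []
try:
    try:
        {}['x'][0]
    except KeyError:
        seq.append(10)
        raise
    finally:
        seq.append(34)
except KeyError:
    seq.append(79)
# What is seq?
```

Step-by-step execution trace:
1. Inner try: `{}['x'][0]` raises KeyError.
2. Inner `except KeyError` matches → `seq.append(10)` → seq = [10].
3. bare `raise` re-raises KeyError.
4. Inner `finally` runs during unwinding: `seq.append(34)` → seq = [10, 34].
5. Outer `except KeyError` matches → `seq.append(79)` → seq = [10, 34, 79].
Result: [10, 34, 79]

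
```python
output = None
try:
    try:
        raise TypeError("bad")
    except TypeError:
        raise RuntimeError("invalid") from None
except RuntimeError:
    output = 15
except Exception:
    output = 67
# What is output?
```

Step-by-step execution trace:
1. Inner try raises TypeError; inner `except TypeError` catches it.
2. `raise RuntimeError(...) from None` raises RuntimeError (from None suppresses __context__, but the active exception is still RuntimeError).
3. Outer `except RuntimeError` matches → output = 15.
4. `except Exception` is not reached.
Result: 15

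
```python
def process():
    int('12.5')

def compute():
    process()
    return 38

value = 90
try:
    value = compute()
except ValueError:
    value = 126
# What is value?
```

Step-by-step execution trace:
1. value starts at 90.
2. try: `compute()` calls `process()`.
3. `process()` evaluates `int('12.5')`, which raises ValueError; it propagates through compute (uncaught).
4. `return 38` in compute is not reached; the assignment to value does not complete.
5. `except ValueError` matches → value = 126.
Result: 126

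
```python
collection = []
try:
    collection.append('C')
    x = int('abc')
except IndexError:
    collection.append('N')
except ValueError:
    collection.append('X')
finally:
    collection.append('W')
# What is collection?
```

Step-by-step execution trace:
1. try: `collection.append('C')` → collection = ['C'].
2. `x = int('abc')` raises ValueError.
3. `except IndexError` does not match ValueError; skipped.
4. `except ValueError` matches → `collection.append('X')` → collection = ['C', 'X'].
5. finally always runs: `collection.append('W')` → collection = ['C', 'X', 'W'].
Result: ['C', 'X', 'W']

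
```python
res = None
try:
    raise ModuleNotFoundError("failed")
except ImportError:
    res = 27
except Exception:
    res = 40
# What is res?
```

Step-by-step execution trace:
1. `raise ModuleNotFoundError(...)` raises ModuleNotFoundError.
2. `except ImportError` matches (ModuleNotFoundError is a subclass of ImportError) → res = 27.
3. `except Exception` is not reached.
Result: 27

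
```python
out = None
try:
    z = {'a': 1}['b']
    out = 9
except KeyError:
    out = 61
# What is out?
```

Step-by-step execution trace:
1. `z = {'a': 1}['b']` raises KeyError.
2. `out = 9` is not reached.
3. `except KeyError` matches → out = 61.
Result: 61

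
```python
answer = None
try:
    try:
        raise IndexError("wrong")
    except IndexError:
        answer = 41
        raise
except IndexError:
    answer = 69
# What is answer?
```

Step-by-step execution trace:
1. Inner try: `raise IndexError("wrong")` raises IndexError.
2. Inner `except IndexError` matches → answer = 41.
3. bare `raise` re-raises the same IndexError.
4. Outer `except IndexError` matches → answer = 69.
Result: 69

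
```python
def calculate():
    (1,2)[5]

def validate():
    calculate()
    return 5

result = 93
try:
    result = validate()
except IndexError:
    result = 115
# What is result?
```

Step-by-step execution trace:
1. result starts at 93.
2. try: `validate()` calls `calculate()`.
3. `calculate()` evaluates `(1,2)[5]`, which raises IndexError; it propagates through validate (uncaught).
4. `return 5` in validate is not reached; the assignment to result does not complete.
5. `except IndexError` matches → result = 115.
Result: 115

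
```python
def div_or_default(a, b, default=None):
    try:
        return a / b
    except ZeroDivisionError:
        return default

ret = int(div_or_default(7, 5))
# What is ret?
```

Step-by-step execution trace:
1. `div_or_default(7, 5)` enters try: `return 7 / 5` → returns 1.4. No exception raised.
2. `except ZeroDivisionError` is skipped.
3. `int(1.4)` → 1 → ret = 1.
Result: 1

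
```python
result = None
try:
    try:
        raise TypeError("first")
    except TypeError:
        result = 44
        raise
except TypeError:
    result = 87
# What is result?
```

Step-by-step execution trace:
1. Inner try: `raise TypeError("first")` raises TypeError.
2. Inner `except TypeError` matches → result = 44.
3. bare `raise` re-raises the same TypeError.
4. Outer `except TypeError` matches → result = 87.
Result: 87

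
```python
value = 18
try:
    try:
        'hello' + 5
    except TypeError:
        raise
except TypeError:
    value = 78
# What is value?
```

Step-by-step execution trace:
1. Inner try: `'hello' + 5` raises TypeError.
2. Inner `except TypeError` matches; bare `raise` re-raises the same TypeError.
3. Outer `except TypeError` matches → value = 78.
Result: 78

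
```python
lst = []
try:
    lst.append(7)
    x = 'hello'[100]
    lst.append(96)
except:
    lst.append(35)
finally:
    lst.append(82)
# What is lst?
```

Step-by-step execution trace:
1. try: `lst.append(7)` → lst = [7].
2. `x = 'hello'[100]` raises IndexError; `lst.append(96)` is not reached.
3. bare `except` matches → `lst.append(35)` → lst = [7, 35].
4. finally always runs: `lst.append(82)` → lst = [7, 35, 82].
Result: [7, 35, 82]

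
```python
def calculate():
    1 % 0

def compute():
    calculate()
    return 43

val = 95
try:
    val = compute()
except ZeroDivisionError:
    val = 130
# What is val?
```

Step-by-step execution trace:
1. val starts at 95.
2. try: `compute()` calls `calculate()`.
3. `calculate()` evaluates `1 % 0`, which raises ZeroDivisionError; it propagates through compute (uncaught).
4. `return 43` in compute is not reached; the assignment to val does not complete.
5. `except ZeroDivisionError` matches → val = 130.
Result: 130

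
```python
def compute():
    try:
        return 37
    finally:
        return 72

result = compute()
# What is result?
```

Step-by-step execution trace:
1. `compute()` enters try: `return 37` sets pending return value 37.
2. Before returning, `finally: return 72` runs and overrides the pending return.
3. compute() returns 72 → result = 72.
Result: 72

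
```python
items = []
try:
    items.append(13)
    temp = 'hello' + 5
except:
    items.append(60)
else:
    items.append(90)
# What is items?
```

Step-by-step execution trace:
1. try: `items.append(13)` → items = [13].
2. `temp = 'hello' + 5` raises TypeError.
3. bare `except` matches → `items.append(60)` → items = [13, 60].
4. `else` is skipped (an exception was raised).
Result: [13, 60]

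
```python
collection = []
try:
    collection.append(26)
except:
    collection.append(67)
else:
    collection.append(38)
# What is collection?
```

Step-by-step execution trace:
1. try: `collection.append(26)` → collection = [26]. No exception raised.
2. `except` is skipped.
3. `else` runs (try completed without exception): `collection.append(38)` → collection = [26, 38].
Result: [26, 38]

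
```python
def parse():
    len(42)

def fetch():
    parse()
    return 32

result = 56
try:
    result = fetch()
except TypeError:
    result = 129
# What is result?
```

Step-by-step execution trace:
1. result starts at 56.
2. try: `fetch()` calls `parse()`.
3. `parse()` evaluates `len(42)`, which raises TypeError; it propagates through fetch (uncaught).
4. `return 32` in fetch is not reached; the assignment to result does not complete.
5. `except TypeError` matches → result = 129.
Result: 129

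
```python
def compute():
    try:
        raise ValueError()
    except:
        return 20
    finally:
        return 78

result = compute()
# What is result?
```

Step-by-step execution trace:
1. `compute()` enters try: `raise ValueError()` raises ValueError.
2. bare `except` matches → `return 20` sets pending return value 20.
3. Before returning, `finally: return 78` runs and overrides the pending return.
4. compute() returns 78 → result = 78.
Result: 78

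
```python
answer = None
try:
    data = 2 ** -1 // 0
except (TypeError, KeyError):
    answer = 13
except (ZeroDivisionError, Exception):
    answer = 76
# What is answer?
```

Step-by-step execution trace:
1. `data = 2 ** -1 // 0` raises ZeroDivisionError.
2. `except (TypeError, KeyError)` does not match ZeroDivisionError; skipped.
3. `except (ZeroDivisionError, Exception)` matches (ZeroDivisionError is in the tuple) → answer = 76.
Result: 76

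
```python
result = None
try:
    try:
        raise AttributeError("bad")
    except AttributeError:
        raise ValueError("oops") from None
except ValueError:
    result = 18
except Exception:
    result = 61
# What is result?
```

Step-by-step execution trace:
1. Inner try raises AttributeError; inner `except AttributeError` catches it.
2. `raise ValueError(...) from None` raises ValueError (from None suppresses __context__, but the active exception is still ValueError).
3. Outer `except ValueError` matches → result = 18.
4. `except Exception` is not reached.
Result: 18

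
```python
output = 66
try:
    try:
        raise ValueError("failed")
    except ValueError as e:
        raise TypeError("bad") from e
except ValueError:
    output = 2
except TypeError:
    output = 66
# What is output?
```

Step-by-step execution trace:
1. Inner try raises ValueError; inner `except ValueError as e` catches it.
2. `raise TypeError(...) from e` raises TypeError (ValueError is attached as __cause__, but only TypeError is active).
3. Outer `except ValueError` does not match TypeError; skipped.
4. Outer `except TypeError` matches → output = 66.
Result: 66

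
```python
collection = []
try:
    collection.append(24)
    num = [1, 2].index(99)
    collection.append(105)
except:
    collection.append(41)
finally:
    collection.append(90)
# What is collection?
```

Step-by-step execution trace:
1. try: `collection.append(24)` → collection = [24].
2. `num = [1, 2].index(99)` raises ValueError; `collection.append(105)` is not reached.
3. bare `except` matches → `collection.append(41)` → collection = [24, 41].
4. finally always runs: `collection.append(90)` → collection = [24, 41, 90].
Result: [24, 41, 90]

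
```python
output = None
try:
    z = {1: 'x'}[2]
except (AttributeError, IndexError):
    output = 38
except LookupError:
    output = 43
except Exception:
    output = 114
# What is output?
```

Step-by-step execution trace:
1. `z = {1: 'x'}[2]` raises KeyError.
2. `except (AttributeError, IndexError)` does not match KeyError; skipped.
3. `except LookupError` matches (KeyError is a subclass of LookupError) → output = 43.
4. `except Exception` is not reached.
Result: 43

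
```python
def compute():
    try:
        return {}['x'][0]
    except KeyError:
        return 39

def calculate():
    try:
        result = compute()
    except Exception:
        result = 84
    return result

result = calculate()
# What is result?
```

Step-by-step execution trace:
1. `calculate()` calls `compute()`.
2. In compute: `{}['x'][0]` raises KeyError; `except KeyError` catches it → returns 39.
3. In calculate: `result = compute()` → result = 39. No exception reaches calculate.
4. `except Exception` is skipped; calculate returns 39.
5. result = 39.
Result: 39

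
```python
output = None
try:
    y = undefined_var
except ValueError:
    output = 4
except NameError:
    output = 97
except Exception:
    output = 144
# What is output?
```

Step-by-step execution trace:
1. `y = undefined_var` raises NameError.
2. `except ValueError` does not match NameError; skipped.
3. `except NameError` matches → output = 97.
4. Remaining except clauses are skipped.
Result: 97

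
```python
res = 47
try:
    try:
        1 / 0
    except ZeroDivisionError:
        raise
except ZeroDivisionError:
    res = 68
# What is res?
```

Step-by-step execution trace:
1. Inner try: `1 / 0` raises ZeroDivisionError.
2. Inner `except ZeroDivisionError` matches; bare `raise` re-raises the same ZeroDivisionError.
3. Outer `except ZeroDivisionError` matches → res = 68.
Result: 68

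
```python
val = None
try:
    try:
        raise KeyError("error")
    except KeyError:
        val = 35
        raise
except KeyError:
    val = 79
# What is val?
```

Step-by-step execution trace:
1. Inner try: `raise KeyError("error")` raises KeyError.
2. Inner `except KeyError` matches → val = 35.
3. bare `raise` re-raises the same KeyError.
4. Outer `except KeyError` matches → val = 79.
Result: 79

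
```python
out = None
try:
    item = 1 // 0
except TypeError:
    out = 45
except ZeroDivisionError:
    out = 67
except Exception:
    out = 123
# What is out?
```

Step-by-step execution trace:
1. `item = 1 // 0` raises ZeroDivisionError.
2. `except TypeError` does not match ZeroDivisionError; skipped.
3. `except ZeroDivisionError` matches → out = 67.
4. Remaining except clauses are skipped.
Result: 67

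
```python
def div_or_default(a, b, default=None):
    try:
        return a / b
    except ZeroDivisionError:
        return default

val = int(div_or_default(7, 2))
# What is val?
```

Step-by-step execution trace:
1. `div_or_default(7, 2)` enters try: `return 7 / 2` → returns 3.5. No exception raised.
2. `except ZeroDivisionError` is skipped.
3. `int(3.5)` → 3 → val = 3.
Result: 3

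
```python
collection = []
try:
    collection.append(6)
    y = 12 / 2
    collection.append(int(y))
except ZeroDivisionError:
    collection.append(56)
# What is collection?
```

Step-by-step execution trace:
1. try: `collection.append(6)` → collection = [6].
2. `y = 12 / 2` → y = 6.0. No exception raised.
3. `collection.append(int(y))` → collection = [6, 6].
4. `except ZeroDivisionError` is skipped (no exception was raised).
Result: [6, 6]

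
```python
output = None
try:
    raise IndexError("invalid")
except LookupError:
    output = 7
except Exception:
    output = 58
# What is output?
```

Step-by-step execution trace:
1. `raise IndexError(...)` raises IndexError.
2. `except LookupError` matches (IndexError is a subclass of LookupError) → output = 7.
3. `except Exception` is not reached.
Result: 7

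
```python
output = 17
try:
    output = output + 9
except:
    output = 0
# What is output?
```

Step-by-step execution trace:
1. output starts at 17.
2. try: `output = output + 9` → output = 26. No exception raised.
3. `except` is skipped.
Result: 26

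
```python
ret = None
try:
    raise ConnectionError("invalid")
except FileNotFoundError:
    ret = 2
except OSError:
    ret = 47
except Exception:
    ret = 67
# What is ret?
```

Step-by-step execution trace:
1. `raise ConnectionError(...)` raises ConnectionError.
2. `except FileNotFoundError` does not match (ConnectionError is not a subclass of FileNotFoundError); skipped.
3. `except OSError` matches (ConnectionError is a subclass of OSError) → ret = 47.
4. `except Exception` is not reached.
Result: 47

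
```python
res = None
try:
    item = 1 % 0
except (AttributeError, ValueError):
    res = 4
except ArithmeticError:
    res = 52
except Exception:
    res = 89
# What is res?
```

Step-by-step execution trace:
1. `item = 1 % 0` raises ZeroDivisionError.
2. `except (AttributeError, ValueError)` does not match ZeroDivisionError; skipped.
3. `except ArithmeticError` matches (ZeroDivisionError is a subclass of ArithmeticError) → res = 52.
4. `except Exception` is not reached.
Result: 52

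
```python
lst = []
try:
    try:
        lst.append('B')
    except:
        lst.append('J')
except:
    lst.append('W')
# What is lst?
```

Step-by-step execution trace:
1. Inner try: `lst.append('B')` → lst = ['B']. No exception raised.
2. Inner `except` is skipped.
3. Inner try completes normally; outer `except` is skipped.
Result: ['B']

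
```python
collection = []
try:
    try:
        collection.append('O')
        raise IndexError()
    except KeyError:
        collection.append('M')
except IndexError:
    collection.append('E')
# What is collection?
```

Step-by-step execution trace:
1. Inner try: `collection.append('O')` → collection = ['O'].
2. `raise IndexError()` raises IndexError.
3. Inner `except KeyError` does not match IndexError; exception propagates to outer try.
4. Outer `except IndexError` matches → `collection.append('E')` → collection = ['O', 'E'].
Result: ['O', 'E']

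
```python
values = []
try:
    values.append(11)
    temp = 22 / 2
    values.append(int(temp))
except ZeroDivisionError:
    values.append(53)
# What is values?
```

Step-by-step execution trace:
1. try: `values.append(11)` → values = [11].
2. `temp = 22 / 2` → temp = 11.0. No exception raised.
3. `values.append(int(temp))` → values = [11, 11].
4. `except ZeroDivisionError` is skipped (no exception was raised).
Result: [11, 11]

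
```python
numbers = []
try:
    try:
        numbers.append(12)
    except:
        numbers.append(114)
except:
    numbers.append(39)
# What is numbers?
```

Step-by-step execution trace:
1. Inner try: `numbers.append(12)` → numbers = [12]. No exception raised.
2. Inner `except` is skipped.
3. Inner try completes normally; outer `except` is skipped.
Result: [12]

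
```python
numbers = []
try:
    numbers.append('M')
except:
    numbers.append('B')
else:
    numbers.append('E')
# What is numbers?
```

Step-by-step execution trace:
1. try: `numbers.append('M')` → numbers = ['M']. No exception raised.
2. `except` is skipped.
3. `else` runs (try completed without exception): `numbers.append('E')` → numbers = ['M', 'E'].
Result: ['M', 'E']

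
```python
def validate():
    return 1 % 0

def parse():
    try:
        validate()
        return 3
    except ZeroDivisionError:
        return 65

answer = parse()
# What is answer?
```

Step-by-step execution trace:
1. `parse()` calls `validate()`.
2. `validate()` evaluates `1 % 0`, which raises ZeroDivisionError; it propagates to the caller.
3. `return 3` is not reached.
4. `except ZeroDivisionError` in parse matches → returns 65.
5. answer = 65.
Result: 65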